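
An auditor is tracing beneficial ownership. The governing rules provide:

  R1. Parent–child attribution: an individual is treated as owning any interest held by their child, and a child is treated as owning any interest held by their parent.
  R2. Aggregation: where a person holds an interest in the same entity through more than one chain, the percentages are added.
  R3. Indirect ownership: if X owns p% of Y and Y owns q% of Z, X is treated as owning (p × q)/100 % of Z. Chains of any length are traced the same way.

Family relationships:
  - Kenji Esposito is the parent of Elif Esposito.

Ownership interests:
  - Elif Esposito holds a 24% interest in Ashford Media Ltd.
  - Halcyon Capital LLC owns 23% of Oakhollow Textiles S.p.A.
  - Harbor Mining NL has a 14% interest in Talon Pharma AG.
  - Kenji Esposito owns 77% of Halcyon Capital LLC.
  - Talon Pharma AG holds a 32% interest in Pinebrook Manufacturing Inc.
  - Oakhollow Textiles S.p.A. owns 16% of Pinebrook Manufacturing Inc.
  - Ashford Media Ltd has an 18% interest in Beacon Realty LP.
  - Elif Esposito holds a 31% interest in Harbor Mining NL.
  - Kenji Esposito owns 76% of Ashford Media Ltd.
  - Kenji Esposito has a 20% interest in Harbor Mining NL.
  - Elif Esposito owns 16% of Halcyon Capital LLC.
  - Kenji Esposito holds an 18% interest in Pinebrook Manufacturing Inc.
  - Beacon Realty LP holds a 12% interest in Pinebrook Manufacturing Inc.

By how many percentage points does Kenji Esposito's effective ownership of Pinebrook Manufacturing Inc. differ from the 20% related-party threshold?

By parent–child attribution (R1), Kenji Esposito is treated as also owning Elif Esposito's interest in Halcyon Capital LLC, giving 77% + 16% = 93%.
By parent–child attribution (R1), Kenji Esposito is treated as also owning Elif Esposito's interest in Harbor Mining NL, giving 20% + 31% = 51%.
By parent–child attribution (R1), Kenji Esposito is treated as also owning Elif Esposito's interest in Ashford Media Ltd, giving 76% + 24% = 100%.
Chain via Halcyon Capital LLC → Oakhollow Textiles S.p.A. (R3): 93% × 23% × 16% = 3.4224% of Pinebrook Manufacturing Inc.
Chain via Harbor Mining NL → Talon Pharma AG (R3): 51% × 14% × 32% = 2.2848% of Pinebrook Manufacturing Inc.
Chain via Ashford Media Ltd → Beacon Realty LP (R3): 100% × 18% × 12% = 2.16% of Pinebrook Manufacturing Inc.
Direct interest in Pinebrook Manufacturing Inc: 18%.
Aggregating (R2): 3.4224% + 2.2848% + 2.16% + 18% = 25.8672%.
25.8672% exceeds the 20% threshold by 5.8672 percentage points.

5.8672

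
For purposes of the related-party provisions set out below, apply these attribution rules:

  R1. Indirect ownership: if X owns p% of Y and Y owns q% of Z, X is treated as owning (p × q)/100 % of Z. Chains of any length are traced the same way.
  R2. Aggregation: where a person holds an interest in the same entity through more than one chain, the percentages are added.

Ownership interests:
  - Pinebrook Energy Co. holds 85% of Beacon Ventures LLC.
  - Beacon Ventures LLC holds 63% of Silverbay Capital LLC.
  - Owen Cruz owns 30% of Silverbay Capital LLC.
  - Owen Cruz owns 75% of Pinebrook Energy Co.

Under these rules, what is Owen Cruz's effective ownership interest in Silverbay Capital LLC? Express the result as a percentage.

70.1625%

Chain via Pinebrook Energy Co. → Beacon Ventures LLC (R1): 75% × 85% × 63% = 40.1625% of Silverbay Capital LLC.
Direct interest in Silverbay Capital LLC: 30%.
Aggregating (R2): 40.1625% + 30% = 70.1625%.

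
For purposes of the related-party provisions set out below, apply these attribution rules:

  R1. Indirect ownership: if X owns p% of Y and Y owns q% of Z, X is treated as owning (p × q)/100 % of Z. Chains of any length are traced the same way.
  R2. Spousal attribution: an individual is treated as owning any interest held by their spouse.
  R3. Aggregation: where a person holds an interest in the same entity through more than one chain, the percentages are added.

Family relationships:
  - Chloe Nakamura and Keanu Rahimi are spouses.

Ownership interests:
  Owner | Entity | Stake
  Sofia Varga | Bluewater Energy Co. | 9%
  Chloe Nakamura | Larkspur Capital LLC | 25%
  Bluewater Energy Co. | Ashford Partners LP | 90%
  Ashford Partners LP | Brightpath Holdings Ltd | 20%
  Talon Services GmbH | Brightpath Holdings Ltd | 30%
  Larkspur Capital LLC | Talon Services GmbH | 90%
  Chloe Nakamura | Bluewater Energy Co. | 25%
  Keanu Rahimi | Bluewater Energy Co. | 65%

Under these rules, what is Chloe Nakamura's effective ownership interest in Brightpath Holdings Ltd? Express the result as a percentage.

By spousal attribution (R2), Chloe Nakamura is treated as also owning Keanu Rahimi's interest in Bluewater Energy Co, giving 25% + 65% = 90%.
Chain via Larkspur Capital LLC → Talon Services GmbH (R1): 25% × 90% × 30% = 6.75% of Brightpath Holdings Ltd.
Chain via Bluewater Energy Co. → Ashford Partners LP (R1): 90% × 90% × 20% = 16.2% of Brightpath Holdings Ltd.
Aggregating (R3): 6.75% + 16.2% = 22.95%.

22.95%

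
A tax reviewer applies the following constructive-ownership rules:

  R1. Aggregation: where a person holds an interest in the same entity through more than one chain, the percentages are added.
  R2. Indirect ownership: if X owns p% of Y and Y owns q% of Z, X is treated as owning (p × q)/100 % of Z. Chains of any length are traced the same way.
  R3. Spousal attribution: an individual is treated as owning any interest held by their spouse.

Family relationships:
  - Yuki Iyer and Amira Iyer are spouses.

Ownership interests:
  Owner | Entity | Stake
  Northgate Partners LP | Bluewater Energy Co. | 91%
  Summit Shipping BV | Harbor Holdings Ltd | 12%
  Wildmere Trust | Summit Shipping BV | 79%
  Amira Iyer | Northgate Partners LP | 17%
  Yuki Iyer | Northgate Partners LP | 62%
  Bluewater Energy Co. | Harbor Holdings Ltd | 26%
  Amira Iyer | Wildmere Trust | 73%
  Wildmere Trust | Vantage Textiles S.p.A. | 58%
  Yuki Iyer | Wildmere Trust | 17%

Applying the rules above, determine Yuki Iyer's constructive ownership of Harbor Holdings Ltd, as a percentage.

By spousal attribution (R3), Yuki Iyer is treated as also owning Amira Iyer's interest in Wildmere Trust, giving 17% + 73% = 90%.
By spousal attribution (R3), Yuki Iyer is treated as also owning Amira Iyer's interest in Northgate Partners LP, giving 62% + 17% = 79%.
Chain via Wildmere Trust → Summit Shipping BV (R2): 90% × 79% × 12% = 8.532% of Harbor Holdings Ltd.
Chain via Northgate Partners LP → Bluewater Energy Co. (R2): 79% × 91% × 26% = 18.6914% of Harbor Holdings Ltd.
Aggregating (R1): 8.532% + 18.6914% = 27.2234%.

27.2234%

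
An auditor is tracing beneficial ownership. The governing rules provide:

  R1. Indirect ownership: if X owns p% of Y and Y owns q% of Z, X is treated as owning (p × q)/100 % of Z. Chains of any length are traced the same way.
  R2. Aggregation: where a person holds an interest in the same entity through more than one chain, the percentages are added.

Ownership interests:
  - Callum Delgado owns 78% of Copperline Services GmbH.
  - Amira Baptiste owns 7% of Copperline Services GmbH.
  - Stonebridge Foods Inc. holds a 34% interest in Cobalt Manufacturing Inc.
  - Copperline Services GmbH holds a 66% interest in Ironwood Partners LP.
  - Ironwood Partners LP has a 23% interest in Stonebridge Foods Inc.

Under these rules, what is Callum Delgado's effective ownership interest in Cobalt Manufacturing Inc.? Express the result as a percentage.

Chain via Copperline Services GmbH → Ironwood Partners LP → Stonebridge Foods Inc. (R1): 78% × 66% × 23% × 34% = 4.025736% of Cobalt Manufacturing Inc.

4.025736%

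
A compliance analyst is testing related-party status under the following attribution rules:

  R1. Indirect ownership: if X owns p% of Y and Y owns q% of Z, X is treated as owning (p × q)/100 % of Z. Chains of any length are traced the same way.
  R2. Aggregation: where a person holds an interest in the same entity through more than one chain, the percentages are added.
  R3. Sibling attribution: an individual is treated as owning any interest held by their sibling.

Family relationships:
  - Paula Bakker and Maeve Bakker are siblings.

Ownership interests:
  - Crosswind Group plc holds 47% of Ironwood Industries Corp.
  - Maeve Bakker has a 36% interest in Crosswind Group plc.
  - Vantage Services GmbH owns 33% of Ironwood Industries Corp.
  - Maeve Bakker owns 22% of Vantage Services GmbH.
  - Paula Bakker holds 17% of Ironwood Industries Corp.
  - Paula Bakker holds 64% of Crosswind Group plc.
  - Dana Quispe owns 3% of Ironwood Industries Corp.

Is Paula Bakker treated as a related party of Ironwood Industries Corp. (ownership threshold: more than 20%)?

By sibling attribution (R3), Paula Bakker is treated as also owning Maeve Bakker's interest in Crosswind Group plc, giving 64% + 36% = 100%.
By sibling attribution (R3), Paula Bakker is treated as owning Maeve Bakker's 22% interest in Vantage Services GmbH.
Chain via Crosswind Group plc (R1): 100% × 47% = 47% of Ironwood Industries Corp.
Direct interest in Ironwood Industries Corp: 17%.
Chain via Vantage Services GmbH (R1): 22% × 33% = 7.26% of Ironwood Industries Corp.
Aggregating (R2): 47% + 17% + 7.26% = 71.26%.
71.26% exceeds the 20% threshold, so Paula is a related party to Ironwood Industries Corp.

Yes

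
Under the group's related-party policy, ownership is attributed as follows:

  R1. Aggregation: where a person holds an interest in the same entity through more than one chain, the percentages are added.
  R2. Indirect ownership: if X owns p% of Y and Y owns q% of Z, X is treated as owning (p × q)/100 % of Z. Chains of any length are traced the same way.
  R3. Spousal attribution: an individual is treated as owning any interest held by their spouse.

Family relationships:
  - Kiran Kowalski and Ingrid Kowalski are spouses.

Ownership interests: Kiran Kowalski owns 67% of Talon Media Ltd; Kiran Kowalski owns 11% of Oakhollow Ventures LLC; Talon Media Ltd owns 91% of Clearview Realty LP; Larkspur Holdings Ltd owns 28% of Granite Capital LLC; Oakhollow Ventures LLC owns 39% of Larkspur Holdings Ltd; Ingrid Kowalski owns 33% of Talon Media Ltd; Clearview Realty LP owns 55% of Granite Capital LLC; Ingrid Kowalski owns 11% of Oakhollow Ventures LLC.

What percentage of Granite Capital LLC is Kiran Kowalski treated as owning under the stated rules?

52.4524%

By spousal attribution (R3), Kiran Kowalski is treated as also owning Ingrid Kowalski's interest in Oakhollow Ventures LLC, giving 11% + 11% = 22%.
By spousal attribution (R3), Kiran Kowalski is treated as also owning Ingrid Kowalski's interest in Talon Media Ltd, giving 67% + 33% = 100%.
Chain via Oakhollow Ventures LLC → Larkspur Holdings Ltd (R2): 22% × 39% × 28% = 2.4024% of Granite Capital LLC.
Chain via Talon Media Ltd → Clearview Realty LP (R2): 100% × 91% × 55% = 50.05% of Granite Capital LLC.
Aggregating (R1): 2.4024% + 50.05% = 52.4524%.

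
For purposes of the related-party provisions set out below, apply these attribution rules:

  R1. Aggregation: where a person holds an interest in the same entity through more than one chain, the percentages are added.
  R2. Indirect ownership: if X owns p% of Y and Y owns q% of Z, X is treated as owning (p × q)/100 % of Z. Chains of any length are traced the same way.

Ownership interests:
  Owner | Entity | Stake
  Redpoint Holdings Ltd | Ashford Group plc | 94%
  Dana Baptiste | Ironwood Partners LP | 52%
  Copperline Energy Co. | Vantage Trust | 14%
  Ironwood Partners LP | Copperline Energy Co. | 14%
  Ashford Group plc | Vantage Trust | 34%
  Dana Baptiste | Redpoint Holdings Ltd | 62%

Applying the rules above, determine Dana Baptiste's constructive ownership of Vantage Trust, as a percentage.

20.8344%

Chain via Ironwood Partners LP → Copperline Energy Co. (R2): 52% × 14% × 14% = 1.0192% of Vantage Trust.
Chain via Redpoint Holdings Ltd → Ashford Group plc (R2): 62% × 94% × 34% = 19.8152% of Vantage Trust.
Aggregating (R1): 1.0192% + 19.8152% = 20.8344%.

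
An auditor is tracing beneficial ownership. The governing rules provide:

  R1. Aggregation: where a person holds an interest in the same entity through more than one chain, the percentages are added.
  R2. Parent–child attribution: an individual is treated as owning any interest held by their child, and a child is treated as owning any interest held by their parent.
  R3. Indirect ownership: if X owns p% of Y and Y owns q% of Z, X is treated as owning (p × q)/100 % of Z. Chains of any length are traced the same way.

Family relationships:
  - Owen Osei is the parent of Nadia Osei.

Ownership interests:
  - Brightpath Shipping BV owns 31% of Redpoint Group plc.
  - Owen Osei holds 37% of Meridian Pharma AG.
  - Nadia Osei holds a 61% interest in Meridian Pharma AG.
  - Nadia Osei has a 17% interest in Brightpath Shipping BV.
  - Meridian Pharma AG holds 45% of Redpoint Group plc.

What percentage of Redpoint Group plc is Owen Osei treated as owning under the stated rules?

By parent–child attribution (R2), Owen Osei is treated as also owning Nadia Osei's interest in Meridian Pharma AG, giving 37% + 61% = 98%.
By parent–child attribution (R2), Owen Osei is treated as owning Nadia Osei's 17% interest in Brightpath Shipping BV.
Chain via Meridian Pharma AG (R3): 98% × 45% = 44.1% of Redpoint Group plc.
Chain via Brightpath Shipping BV (R3): 17% × 31% = 5.27% of Redpoint Group plc.
Aggregating (R1): 44.1% + 5.27% = 49.37%.

49.37%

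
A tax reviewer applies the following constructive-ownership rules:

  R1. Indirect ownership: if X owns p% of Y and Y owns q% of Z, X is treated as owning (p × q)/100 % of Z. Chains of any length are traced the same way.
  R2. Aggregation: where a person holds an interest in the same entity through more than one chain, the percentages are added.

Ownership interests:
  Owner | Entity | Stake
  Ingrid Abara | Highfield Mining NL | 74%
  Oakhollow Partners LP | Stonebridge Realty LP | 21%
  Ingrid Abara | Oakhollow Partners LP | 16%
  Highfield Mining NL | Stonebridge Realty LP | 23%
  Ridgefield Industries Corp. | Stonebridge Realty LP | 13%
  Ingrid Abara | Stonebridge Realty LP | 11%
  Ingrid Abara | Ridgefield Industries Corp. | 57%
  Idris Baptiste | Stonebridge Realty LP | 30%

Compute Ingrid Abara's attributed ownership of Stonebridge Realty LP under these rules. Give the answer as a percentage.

38.79%

Chain via Highfield Mining NL (R1): 74% × 23% = 17.02% of Stonebridge Realty LP.
Chain via Oakhollow Partners LP (R1): 16% × 21% = 3.36% of Stonebridge Realty LP.
Chain via Ridgefield Industries Corp. (R1): 57% × 13% = 7.41% of Stonebridge Realty LP.
Direct interest in Stonebridge Realty LP: 11%.
Aggregating (R2): 17.02% + 3.36% + 7.41% + 11% = 38.79%.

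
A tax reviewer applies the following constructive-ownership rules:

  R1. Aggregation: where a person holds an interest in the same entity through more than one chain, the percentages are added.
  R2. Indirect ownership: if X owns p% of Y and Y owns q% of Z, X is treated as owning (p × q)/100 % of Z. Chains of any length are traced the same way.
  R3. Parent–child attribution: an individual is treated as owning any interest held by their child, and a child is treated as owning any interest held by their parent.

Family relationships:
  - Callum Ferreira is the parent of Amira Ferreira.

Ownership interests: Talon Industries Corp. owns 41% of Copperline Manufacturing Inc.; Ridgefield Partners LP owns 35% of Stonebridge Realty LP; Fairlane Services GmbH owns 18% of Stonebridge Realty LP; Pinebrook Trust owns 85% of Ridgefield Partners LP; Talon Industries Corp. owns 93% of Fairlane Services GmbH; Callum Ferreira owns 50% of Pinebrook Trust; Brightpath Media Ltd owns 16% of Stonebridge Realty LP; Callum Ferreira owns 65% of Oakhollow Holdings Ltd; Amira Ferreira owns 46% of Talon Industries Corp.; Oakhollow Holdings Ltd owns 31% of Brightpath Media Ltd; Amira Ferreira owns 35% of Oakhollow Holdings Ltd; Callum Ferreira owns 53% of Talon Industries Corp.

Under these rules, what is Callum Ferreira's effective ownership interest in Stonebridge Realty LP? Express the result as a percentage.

36.4076%

By parent–child attribution (R3), Callum Ferreira is treated as also owning Amira Ferreira's interest in Oakhollow Holdings Ltd, giving 65% + 35% = 100%.
By parent–child attribution (R3), Callum Ferreira is treated as also owning Amira Ferreira's interest in Talon Industries Corp, giving 53% + 46% = 99%.
Chain via Oakhollow Holdings Ltd → Brightpath Media Ltd (R2): 100% × 31% × 16% = 4.96% of Stonebridge Realty LP.
Chain via Talon Industries Corp. → Fairlane Services GmbH (R2): 99% × 93% × 18% = 16.5726% of Stonebridge Realty LP.
Chain via Pinebrook Trust → Ridgefield Partners LP (R2): 50% × 85% × 35% = 14.875% of Stonebridge Realty LP.
Aggregating (R1): 4.96% + 16.5726% + 14.875% = 36.4076%.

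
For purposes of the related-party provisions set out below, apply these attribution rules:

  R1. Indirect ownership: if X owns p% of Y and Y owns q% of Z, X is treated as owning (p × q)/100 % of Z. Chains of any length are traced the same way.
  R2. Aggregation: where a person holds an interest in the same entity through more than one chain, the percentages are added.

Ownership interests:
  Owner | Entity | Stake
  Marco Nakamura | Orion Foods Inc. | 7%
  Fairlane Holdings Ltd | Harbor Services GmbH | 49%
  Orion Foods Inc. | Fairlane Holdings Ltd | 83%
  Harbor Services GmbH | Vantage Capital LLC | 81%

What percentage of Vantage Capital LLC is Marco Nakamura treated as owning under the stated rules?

2.305989%

Chain via Orion Foods Inc. → Fairlane Holdings Ltd → Harbor Services GmbH (R1): 7% × 83% × 49% × 81% = 2.305989% of Vantage Capital LLC.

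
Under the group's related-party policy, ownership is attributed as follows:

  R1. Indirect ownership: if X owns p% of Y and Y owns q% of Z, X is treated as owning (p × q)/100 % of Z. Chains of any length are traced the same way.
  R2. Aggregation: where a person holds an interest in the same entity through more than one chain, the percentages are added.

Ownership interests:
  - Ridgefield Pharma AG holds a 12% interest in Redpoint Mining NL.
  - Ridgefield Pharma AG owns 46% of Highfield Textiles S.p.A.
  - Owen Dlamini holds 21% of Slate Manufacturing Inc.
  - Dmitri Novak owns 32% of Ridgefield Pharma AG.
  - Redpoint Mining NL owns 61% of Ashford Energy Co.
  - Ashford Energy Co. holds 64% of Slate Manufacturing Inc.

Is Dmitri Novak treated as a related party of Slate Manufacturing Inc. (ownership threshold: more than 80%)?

No

Chain via Ridgefield Pharma AG → Redpoint Mining NL → Ashford Energy Co. (R1): 32% × 12% × 61% × 64% = 1.499136% of Slate Manufacturing Inc.
1.499136% does not exceed the 80% threshold, so Dmitri is not a related party to Slate Manufacturing Inc.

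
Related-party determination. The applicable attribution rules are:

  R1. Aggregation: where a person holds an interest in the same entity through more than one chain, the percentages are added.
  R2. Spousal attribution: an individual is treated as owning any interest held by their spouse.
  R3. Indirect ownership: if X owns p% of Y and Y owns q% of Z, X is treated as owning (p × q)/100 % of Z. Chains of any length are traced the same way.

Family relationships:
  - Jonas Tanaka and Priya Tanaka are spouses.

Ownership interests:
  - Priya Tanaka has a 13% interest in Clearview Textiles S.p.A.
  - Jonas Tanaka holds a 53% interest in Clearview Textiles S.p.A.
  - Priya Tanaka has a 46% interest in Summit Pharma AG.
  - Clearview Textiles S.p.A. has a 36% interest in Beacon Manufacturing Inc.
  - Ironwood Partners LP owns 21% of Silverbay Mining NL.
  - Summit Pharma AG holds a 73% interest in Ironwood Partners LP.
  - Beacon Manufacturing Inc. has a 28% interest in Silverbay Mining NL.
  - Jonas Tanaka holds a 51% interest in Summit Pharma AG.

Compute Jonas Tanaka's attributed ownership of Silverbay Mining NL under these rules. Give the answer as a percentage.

21.5229%

By spousal attribution (R2), Jonas Tanaka is treated as also owning Priya Tanaka's interest in Summit Pharma AG, giving 51% + 46% = 97%.
By spousal attribution (R2), Jonas Tanaka is treated as also owning Priya Tanaka's interest in Clearview Textiles S.p.A, giving 53% + 13% = 66%.
Chain via Summit Pharma AG → Ironwood Partners LP (R3): 97% × 73% × 21% = 14.8701% of Silverbay Mining NL.
Chain via Clearview Textiles S.p.A. → Beacon Manufacturing Inc. (R3): 66% × 36% × 28% = 6.6528% of Silverbay Mining NL.
Aggregating (R1): 14.8701% + 6.6528% = 21.5229%.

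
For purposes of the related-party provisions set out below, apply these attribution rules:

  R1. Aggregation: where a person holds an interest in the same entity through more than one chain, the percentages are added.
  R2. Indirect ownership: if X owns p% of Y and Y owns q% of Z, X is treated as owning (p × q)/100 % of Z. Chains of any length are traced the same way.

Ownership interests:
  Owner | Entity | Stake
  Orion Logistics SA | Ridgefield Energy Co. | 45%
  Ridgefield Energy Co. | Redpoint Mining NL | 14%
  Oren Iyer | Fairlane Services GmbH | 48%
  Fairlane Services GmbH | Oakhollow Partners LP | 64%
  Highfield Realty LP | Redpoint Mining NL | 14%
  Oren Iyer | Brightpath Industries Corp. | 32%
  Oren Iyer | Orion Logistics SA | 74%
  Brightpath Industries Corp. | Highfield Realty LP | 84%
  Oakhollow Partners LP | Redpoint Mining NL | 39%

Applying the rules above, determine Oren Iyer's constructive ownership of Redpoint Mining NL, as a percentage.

Chain via Fairlane Services GmbH → Oakhollow Partners LP (R2): 48% × 64% × 39% = 11.9808% of Redpoint Mining NL.
Chain via Brightpath Industries Corp. → Highfield Realty LP (R2): 32% × 84% × 14% = 3.7632% of Redpoint Mining NL.
Chain via Orion Logistics SA → Ridgefield Energy Co. (R2): 74% × 45% × 14% = 4.662% of Redpoint Mining NL.
Aggregating (R1): 11.9808% + 3.7632% + 4.662% = 20.406%.

20.406%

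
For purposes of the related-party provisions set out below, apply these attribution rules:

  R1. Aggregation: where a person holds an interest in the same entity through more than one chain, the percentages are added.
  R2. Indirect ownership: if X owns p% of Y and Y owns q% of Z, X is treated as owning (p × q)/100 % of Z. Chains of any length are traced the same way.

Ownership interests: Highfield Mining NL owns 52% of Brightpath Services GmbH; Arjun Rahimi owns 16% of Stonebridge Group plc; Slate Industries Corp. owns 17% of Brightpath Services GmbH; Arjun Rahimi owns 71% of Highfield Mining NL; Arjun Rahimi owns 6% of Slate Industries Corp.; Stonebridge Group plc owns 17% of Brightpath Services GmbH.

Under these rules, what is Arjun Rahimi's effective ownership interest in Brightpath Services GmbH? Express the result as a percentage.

40.66%

Chain via Highfield Mining NL (R2): 71% × 52% = 36.92% of Brightpath Services GmbH.
Chain via Stonebridge Group plc (R2): 16% × 17% = 2.72% of Brightpath Services GmbH.
Chain via Slate Industries Corp. (R2): 6% × 17% = 1.02% of Brightpath Services GmbH.
Aggregating (R1): 36.92% + 2.72% + 1.02% = 40.66%.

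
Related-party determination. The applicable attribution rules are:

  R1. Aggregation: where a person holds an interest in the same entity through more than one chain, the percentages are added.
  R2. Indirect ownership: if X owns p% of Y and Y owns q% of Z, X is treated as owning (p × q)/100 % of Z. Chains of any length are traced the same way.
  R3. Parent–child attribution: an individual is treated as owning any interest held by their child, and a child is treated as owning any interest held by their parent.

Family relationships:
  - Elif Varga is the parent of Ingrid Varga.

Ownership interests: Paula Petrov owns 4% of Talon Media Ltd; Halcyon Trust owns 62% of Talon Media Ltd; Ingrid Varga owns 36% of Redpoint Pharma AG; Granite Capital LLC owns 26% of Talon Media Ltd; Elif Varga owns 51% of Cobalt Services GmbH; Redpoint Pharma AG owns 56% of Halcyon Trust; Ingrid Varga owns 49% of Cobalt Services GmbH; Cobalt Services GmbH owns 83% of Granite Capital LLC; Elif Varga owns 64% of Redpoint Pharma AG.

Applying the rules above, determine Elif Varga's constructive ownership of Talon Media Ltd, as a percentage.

By parent–child attribution (R3), Elif Varga is treated as also owning Ingrid Varga's interest in Redpoint Pharma AG, giving 64% + 36% = 100%.
By parent–child attribution (R3), Elif Varga is treated as also owning Ingrid Varga's interest in Cobalt Services GmbH, giving 51% + 49% = 100%.
Chain via Redpoint Pharma AG → Halcyon Trust (R2): 100% × 56% × 62% = 34.72% of Talon Media Ltd.
Chain via Cobalt Services GmbH → Granite Capital LLC (R2): 100% × 83% × 26% = 21.58% of Talon Media Ltd.
Aggregating (R1): 34.72% + 21.58% = 56.3%.

56.3%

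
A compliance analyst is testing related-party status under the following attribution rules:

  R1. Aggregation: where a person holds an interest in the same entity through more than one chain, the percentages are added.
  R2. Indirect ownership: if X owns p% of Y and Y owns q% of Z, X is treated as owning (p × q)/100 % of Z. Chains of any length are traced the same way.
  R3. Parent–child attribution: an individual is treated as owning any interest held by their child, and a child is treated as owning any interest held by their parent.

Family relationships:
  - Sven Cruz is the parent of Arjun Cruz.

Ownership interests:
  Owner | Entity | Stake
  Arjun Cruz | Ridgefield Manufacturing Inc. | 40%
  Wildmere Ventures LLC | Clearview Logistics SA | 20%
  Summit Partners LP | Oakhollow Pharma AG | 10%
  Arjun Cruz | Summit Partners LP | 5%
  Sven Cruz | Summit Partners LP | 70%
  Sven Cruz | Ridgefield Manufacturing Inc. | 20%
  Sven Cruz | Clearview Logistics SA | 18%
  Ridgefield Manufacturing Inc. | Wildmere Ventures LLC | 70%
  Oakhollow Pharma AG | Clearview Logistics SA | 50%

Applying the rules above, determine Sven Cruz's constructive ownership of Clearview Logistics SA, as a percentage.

30.15%

By parent–child attribution (R3), Sven Cruz is treated as also owning Arjun Cruz's interest in Summit Partners LP, giving 70% + 5% = 75%.
By parent–child attribution (R3), Sven Cruz is treated as also owning Arjun Cruz's interest in Ridgefield Manufacturing Inc, giving 20% + 40% = 60%.
Chain via Summit Partners LP → Oakhollow Pharma AG (R2): 75% × 10% × 50% = 3.75% of Clearview Logistics SA.
Chain via Ridgefield Manufacturing Inc. → Wildmere Ventures LLC (R2): 60% × 70% × 20% = 8.4% of Clearview Logistics SA.
Direct interest in Clearview Logistics SA: 18%.
Aggregating (R1): 3.75% + 8.4% + 18% = 30.15%.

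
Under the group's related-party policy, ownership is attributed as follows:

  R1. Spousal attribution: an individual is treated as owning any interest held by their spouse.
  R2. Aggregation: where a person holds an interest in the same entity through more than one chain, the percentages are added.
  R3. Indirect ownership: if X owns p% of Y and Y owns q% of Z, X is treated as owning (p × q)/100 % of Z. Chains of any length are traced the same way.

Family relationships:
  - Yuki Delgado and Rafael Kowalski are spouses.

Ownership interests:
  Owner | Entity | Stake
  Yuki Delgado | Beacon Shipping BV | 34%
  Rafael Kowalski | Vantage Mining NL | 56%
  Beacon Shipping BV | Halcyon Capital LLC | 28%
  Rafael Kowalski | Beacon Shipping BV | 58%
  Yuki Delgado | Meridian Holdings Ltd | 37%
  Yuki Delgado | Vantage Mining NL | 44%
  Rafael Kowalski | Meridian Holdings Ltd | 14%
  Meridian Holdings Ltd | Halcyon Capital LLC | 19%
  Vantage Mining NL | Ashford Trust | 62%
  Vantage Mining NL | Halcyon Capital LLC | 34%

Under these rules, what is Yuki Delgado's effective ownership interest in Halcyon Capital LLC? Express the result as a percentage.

By spousal attribution (R1), Yuki Delgado is treated as also owning Rafael Kowalski's interest in Beacon Shipping BV, giving 34% + 58% = 92%.
By spousal attribution (R1), Yuki Delgado is treated as also owning Rafael Kowalski's interest in Vantage Mining NL, giving 44% + 56% = 100%.
By spousal attribution (R1), Yuki Delgado is treated as also owning Rafael Kowalski's interest in Meridian Holdings Ltd, giving 37% + 14% = 51%.
Chain via Beacon Shipping BV (R3): 92% × 28% = 25.76% of Halcyon Capital LLC.
Chain via Vantage Mining NL (R3): 100% × 34% = 34% of Halcyon Capital LLC.
Chain via Meridian Holdings Ltd (R3): 51% × 19% = 9.69% of Halcyon Capital LLC.
Aggregating (R2): 25.76% + 34% + 9.69% = 69.45%.

69.45%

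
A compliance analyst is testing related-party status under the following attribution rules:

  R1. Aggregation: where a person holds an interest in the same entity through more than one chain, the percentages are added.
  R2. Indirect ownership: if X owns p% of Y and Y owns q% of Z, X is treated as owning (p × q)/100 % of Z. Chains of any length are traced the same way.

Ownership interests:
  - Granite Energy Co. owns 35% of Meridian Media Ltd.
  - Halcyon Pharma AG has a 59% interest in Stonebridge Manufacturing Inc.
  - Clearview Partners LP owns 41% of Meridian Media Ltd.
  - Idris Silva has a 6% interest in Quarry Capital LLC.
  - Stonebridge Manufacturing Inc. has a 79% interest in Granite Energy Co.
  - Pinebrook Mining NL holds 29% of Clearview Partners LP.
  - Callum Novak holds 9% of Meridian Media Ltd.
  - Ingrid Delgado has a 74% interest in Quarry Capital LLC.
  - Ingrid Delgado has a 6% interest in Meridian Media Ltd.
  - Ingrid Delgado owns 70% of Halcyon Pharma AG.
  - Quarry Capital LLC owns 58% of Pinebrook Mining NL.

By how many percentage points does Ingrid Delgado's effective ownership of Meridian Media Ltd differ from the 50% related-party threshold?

Chain via Halcyon Pharma AG → Stonebridge Manufacturing Inc. → Granite Energy Co. (R2): 70% × 59% × 79% × 35% = 11.41945% of Meridian Media Ltd.
Chain via Quarry Capital LLC → Pinebrook Mining NL → Clearview Partners LP (R2): 74% × 58% × 29% × 41% = 5.103188% of Meridian Media Ltd.
Direct interest in Meridian Media Ltd: 6%.
Aggregating (R1): 11.41945% + 5.103188% + 6% = 22.522638%.
22.522638% falls short of the 50% threshold by 27.477362 percentage points.

27.477362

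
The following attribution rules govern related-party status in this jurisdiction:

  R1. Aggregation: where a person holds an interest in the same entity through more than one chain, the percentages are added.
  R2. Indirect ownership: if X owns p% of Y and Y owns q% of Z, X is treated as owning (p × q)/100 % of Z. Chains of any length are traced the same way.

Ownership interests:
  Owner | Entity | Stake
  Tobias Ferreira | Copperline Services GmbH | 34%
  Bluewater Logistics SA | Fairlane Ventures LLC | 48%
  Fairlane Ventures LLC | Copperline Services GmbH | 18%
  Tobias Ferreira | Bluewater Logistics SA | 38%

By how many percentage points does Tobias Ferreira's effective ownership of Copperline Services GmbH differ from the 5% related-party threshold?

Chain via Bluewater Logistics SA → Fairlane Ventures LLC (R2): 38% × 48% × 18% = 3.2832% of Copperline Services GmbH.
Direct interest in Copperline Services GmbH: 34%.
Aggregating (R1): 3.2832% + 34% = 37.2832%.
37.2832% exceeds the 5% threshold by 32.2832 percentage points.

32.2832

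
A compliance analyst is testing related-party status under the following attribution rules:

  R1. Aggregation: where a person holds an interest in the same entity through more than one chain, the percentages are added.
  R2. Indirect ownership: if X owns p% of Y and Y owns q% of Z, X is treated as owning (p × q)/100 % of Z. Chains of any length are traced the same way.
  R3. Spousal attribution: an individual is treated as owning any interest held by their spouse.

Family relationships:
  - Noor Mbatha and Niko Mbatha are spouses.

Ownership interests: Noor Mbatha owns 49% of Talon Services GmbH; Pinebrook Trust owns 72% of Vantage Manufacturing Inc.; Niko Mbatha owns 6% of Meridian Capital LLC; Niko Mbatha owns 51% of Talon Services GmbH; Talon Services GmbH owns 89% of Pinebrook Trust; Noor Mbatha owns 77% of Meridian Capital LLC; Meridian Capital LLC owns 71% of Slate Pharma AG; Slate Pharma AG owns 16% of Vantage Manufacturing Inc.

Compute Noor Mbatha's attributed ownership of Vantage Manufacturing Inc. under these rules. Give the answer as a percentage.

73.5088%

By spousal attribution (R3), Noor Mbatha is treated as also owning Niko Mbatha's interest in Talon Services GmbH, giving 49% + 51% = 100%.
By spousal attribution (R3), Noor Mbatha is treated as also owning Niko Mbatha's interest in Meridian Capital LLC, giving 77% + 6% = 83%.
Chain via Talon Services GmbH → Pinebrook Trust (R2): 100% × 89% × 72% = 64.08% of Vantage Manufacturing Inc.
Chain via Meridian Capital LLC → Slate Pharma AG (R2): 83% × 71% × 16% = 9.4288% of Vantage Manufacturing Inc.
Aggregating (R1): 64.08% + 9.4288% = 73.5088%.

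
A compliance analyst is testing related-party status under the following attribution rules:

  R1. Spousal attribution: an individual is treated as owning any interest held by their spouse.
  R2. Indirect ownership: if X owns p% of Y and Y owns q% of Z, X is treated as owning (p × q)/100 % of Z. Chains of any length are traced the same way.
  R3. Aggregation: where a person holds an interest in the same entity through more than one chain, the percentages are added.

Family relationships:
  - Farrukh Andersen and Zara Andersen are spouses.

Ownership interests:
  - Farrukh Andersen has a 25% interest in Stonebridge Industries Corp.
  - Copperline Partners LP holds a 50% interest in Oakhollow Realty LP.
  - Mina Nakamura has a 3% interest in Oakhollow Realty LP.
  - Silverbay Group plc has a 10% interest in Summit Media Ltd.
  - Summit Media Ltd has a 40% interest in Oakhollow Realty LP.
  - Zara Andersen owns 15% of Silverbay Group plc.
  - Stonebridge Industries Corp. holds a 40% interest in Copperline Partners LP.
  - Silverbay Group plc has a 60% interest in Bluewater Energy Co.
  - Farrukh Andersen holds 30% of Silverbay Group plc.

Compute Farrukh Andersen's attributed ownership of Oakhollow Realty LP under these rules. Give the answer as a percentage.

6.8%

By spousal attribution (R1), Farrukh Andersen is treated as also owning Zara Andersen's interest in Silverbay Group plc, giving 30% + 15% = 45%.
Chain via Silverbay Group plc → Summit Media Ltd (R2): 45% × 10% × 40% = 1.8% of Oakhollow Realty LP.
Chain via Stonebridge Industries Corp. → Copperline Partners LP (R2): 25% × 40% × 50% = 5% of Oakhollow Realty LP.
Aggregating (R3): 1.8% + 5% = 6.8%.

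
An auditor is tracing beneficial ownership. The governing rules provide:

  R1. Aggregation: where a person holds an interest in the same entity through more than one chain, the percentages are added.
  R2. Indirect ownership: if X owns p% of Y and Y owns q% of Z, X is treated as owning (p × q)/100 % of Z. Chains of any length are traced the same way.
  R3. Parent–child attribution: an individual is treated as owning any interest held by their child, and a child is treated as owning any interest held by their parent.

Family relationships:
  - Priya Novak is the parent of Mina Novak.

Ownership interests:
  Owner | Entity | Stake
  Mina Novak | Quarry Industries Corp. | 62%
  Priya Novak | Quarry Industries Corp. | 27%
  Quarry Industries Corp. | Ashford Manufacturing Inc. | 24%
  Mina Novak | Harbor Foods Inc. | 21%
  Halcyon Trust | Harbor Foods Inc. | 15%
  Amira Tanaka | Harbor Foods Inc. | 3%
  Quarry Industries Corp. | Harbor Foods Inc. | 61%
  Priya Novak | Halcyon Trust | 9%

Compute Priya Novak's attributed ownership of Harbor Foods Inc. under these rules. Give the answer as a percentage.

76.64%

By parent–child attribution (R3), Priya Novak is treated as also owning Mina Novak's interest in Quarry Industries Corp, giving 27% + 62% = 89%.
By parent–child attribution (R3), Priya Novak is treated as owning Mina Novak's 21% interest in Harbor Foods Inc.
Chain via Halcyon Trust (R2): 9% × 15% = 1.35% of Harbor Foods Inc.
Chain via Quarry Industries Corp. (R2): 89% × 61% = 54.29% of Harbor Foods Inc.
Direct interest in Harbor Foods Inc: 21%.
Aggregating (R1): 1.35% + 54.29% + 21% = 76.64%.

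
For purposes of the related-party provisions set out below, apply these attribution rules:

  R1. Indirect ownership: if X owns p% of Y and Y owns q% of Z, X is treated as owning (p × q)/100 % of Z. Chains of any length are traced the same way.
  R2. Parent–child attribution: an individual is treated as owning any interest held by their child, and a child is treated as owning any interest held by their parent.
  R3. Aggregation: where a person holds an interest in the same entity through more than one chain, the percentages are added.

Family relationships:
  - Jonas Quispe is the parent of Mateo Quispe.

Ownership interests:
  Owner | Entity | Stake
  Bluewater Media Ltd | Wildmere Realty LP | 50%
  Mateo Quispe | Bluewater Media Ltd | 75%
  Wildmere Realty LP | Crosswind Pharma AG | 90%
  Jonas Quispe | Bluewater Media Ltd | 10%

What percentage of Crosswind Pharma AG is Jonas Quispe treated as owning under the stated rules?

By parent–child attribution (R2), Jonas Quispe is treated as also owning Mateo Quispe's interest in Bluewater Media Ltd, giving 10% + 75% = 85%.
Chain via Bluewater Media Ltd → Wildmere Realty LP (R1): 85% × 50% × 90% = 38.25% of Crosswind Pharma AG.

38.25%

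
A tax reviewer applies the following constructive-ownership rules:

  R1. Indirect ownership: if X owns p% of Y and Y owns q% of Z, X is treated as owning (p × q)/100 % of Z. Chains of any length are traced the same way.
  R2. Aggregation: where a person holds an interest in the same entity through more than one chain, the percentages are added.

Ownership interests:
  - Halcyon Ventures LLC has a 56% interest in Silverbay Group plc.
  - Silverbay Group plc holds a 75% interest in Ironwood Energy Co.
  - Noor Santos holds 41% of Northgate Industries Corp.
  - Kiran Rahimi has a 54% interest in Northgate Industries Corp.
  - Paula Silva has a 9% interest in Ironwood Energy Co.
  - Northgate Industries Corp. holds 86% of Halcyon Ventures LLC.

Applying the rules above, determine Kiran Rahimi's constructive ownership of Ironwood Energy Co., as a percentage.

19.5048%

Chain via Northgate Industries Corp. → Halcyon Ventures LLC → Silverbay Group plc (R1): 54% × 86% × 56% × 75% = 19.5048% of Ironwood Energy Co.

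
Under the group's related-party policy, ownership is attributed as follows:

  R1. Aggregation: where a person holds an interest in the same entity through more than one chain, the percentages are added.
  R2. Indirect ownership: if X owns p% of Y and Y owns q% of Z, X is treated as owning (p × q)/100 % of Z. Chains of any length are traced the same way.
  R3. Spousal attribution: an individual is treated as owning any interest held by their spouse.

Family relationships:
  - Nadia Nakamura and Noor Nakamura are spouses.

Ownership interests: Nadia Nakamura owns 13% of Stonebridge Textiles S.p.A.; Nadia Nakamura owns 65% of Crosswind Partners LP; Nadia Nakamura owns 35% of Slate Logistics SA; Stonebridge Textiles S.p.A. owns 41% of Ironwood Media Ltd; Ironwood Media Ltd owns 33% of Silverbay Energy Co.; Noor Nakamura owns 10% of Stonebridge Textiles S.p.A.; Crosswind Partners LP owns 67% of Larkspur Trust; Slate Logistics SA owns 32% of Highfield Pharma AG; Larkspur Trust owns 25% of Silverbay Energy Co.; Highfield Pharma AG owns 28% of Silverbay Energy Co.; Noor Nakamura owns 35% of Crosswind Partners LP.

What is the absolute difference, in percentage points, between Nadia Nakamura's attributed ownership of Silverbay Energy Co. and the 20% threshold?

2.9979

By spousal attribution (R3), Nadia Nakamura is treated as also owning Noor Nakamura's interest in Stonebridge Textiles S.p.A, giving 13% + 10% = 23%.
By spousal attribution (R3), Nadia Nakamura is treated as also owning Noor Nakamura's interest in Crosswind Partners LP, giving 65% + 35% = 100%.
Chain via Stonebridge Textiles S.p.A. → Ironwood Media Ltd (R2): 23% × 41% × 33% = 3.1119% of Silverbay Energy Co.
Chain via Crosswind Partners LP → Larkspur Trust (R2): 100% × 67% × 25% = 16.75% of Silverbay Energy Co.
Chain via Slate Logistics SA → Highfield Pharma AG (R2): 35% × 32% × 28% = 3.136% of Silverbay Energy Co.
Aggregating (R1): 3.1119% + 16.75% + 3.136% = 22.9979%.
22.9979% exceeds the 20% threshold by 2.9979 percentage points.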